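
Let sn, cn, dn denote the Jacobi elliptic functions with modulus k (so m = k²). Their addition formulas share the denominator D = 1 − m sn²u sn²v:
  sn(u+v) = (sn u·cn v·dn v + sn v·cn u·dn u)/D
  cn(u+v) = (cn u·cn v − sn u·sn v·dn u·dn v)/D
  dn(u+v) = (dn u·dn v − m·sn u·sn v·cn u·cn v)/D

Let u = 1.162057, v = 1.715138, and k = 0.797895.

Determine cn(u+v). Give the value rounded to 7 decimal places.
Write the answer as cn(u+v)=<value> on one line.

cn(u+v)=-0.5453885

sn u = 0.8602063453326195, cn u = 0.509946118182596, dn u = 0.7272672942889908
sn v = 0.9859576962327233, cn v = 0.1669952731051421, dn v = 0.6173473230713657
m = k² = 0.636636431025
D = 1 − m·sn²u·sn²v = 0.5420549873973481
cn(u+v) = (cn u·cn v − sn u·sn v·dn u·dn v)/D = -0.2956305452718992/0.5420549873973481 = -0.5453884792968249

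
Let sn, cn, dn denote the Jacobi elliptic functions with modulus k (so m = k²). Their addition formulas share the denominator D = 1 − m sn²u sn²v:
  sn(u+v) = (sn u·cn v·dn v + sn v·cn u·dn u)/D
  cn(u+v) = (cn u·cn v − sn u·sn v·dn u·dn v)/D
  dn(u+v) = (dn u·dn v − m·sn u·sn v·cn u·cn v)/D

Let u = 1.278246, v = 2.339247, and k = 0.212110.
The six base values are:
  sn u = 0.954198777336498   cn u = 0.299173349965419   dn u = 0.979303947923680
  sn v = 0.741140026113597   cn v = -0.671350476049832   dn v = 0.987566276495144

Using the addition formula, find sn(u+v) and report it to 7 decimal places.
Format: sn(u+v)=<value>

m = k² = 0.0449906521
D = 1 − m·sn²u·sn²v = 0.9774990664889207
sn(u+v) = (sn u·cn v·dn v + sn v·cn u·dn u)/D = -0.41549631536351/0.9774990664889207 = -0.4250605751020626

sn(u+v)=-0.4250606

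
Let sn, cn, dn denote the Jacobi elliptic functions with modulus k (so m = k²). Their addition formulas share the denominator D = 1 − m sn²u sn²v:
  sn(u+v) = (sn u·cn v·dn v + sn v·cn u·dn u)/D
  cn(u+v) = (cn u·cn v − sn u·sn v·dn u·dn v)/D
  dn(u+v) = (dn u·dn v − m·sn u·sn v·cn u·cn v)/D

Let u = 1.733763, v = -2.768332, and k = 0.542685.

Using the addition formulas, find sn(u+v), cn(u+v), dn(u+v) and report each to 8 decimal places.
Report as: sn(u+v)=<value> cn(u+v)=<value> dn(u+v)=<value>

sn u = 0.9998122186043804, cn u = -0.01937853269436608, dn u = 0.8400021346785741
sn v = -0.5976372057899283, cn v = -0.8017666557394407, dn v = 0.9459444295801803
m = k² = 0.294507009225
D = 1 − m·sn²u·sn²v = 0.894850365270188
sn(u+v) = (sn u·cn v·dn v + sn v·cn u·dn u)/D = -0.748555939682203/0.894850365270188 = -0.8365152082786341
cn(u+v) = (cn u·cn v − sn u·sn v·dn u·dn v)/D = 0.4903276265831682/0.894850365270188 = 0.5479437072533578
dn(u+v) = (dn u·dn v − m·sn u·sn v·cn u·cn v)/D = 0.7973294790892018/0.894850365270188 = 0.8910198956542404

sn(u+v)=-0.83651521 cn(u+v)=0.54794371 dn(u+v)=0.89101990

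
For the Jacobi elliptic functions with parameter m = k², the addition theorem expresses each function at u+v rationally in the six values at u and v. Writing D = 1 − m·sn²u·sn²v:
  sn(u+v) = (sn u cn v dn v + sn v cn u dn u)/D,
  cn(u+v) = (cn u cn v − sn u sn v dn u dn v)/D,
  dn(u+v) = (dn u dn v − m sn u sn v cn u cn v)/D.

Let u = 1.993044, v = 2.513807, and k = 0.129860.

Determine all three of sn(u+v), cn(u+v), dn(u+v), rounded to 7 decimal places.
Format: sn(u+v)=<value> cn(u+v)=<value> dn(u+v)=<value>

sn u = 0.9162271281449095, cn u = -0.4006592687700256, dn u = 0.9928965006443149
sn v = 0.59757667514551, cn v = -0.8018117717532199, dn v = 0.9969844718683202
m = k² = 0.0168636196
D = 1 − m·sn²u·sn²v = 0.9949447298940974
sn(u+v) = (sn u·cn v·dn v + sn v·cn u·dn u)/D = -0.9701502452090035/0.9949447298940974 = -0.9750795356363836
cn(u+v) = (cn u·cn v − sn u·sn v·dn u·dn v)/D = -0.2207340419259084/0.9949447298940974 = -0.221855581816493
dn(u+v) = (dn u·dn v − m·sn u·sn v·cn u·cn v)/D = 0.9869362290170048/0.9949447298940974 = 0.9919508082846522

sn(u+v)=-0.9750795 cn(u+v)=-0.2218556 dn(u+v)=0.9919508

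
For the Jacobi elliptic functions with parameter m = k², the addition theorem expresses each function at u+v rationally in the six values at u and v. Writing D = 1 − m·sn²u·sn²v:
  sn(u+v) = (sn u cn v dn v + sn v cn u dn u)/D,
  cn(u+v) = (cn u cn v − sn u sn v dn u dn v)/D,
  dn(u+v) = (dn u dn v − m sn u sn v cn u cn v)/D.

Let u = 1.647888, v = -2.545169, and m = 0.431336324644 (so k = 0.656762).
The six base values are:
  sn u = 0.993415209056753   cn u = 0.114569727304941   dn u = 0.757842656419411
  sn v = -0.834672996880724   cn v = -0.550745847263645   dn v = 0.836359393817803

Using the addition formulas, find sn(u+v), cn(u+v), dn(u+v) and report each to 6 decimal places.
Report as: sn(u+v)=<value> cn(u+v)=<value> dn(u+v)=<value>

m = k² = 0.431336324644
D = 1 − m·sn²u·sn²v = 0.7034415043739248
sn(u+v) = (sn u·cn v·dn v + sn v·cn u·dn u)/D = -0.5300595397272322/0.7034415043739248 = -0.7535232658741034
cn(u+v) = (cn u·cn v − sn u·sn v·dn u·dn v)/D = 0.4624573865990306/0.7034415043739248 = 0.6574212407478369
dn(u+v) = (dn u·dn v − m·sn u·sn v·cn u·cn v)/D = 0.6112612799845342/0.7034415043739248 = 0.8689582235108055

sn(u+v)=-0.753523 cn(u+v)=0.657421 dn(u+v)=0.868958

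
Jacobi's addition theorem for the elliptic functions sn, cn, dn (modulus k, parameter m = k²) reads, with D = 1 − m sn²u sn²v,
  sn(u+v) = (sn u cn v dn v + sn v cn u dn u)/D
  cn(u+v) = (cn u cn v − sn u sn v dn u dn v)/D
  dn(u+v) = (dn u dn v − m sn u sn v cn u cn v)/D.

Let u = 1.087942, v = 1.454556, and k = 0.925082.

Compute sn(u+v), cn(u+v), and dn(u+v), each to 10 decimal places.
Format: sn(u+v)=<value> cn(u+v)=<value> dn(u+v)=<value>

sn u = 0.8102819419162629, cn u = 0.5860402499866455, dn u = 0.6619168846507828
sn v = 0.9175291293318685, cn v = 0.3976685766156327, dn v = 0.5287306267802128
m = k² = 0.855776706724
D = 1 − m·sn²u·sn²v = 0.5269876241830288
sn(u+v) = (sn u·cn v·dn v + sn v·cn u·dn u)/D = 0.5262881874944708/0.5269876241830288 = 0.9986727644892186
cn(u+v) = (cn u·cn v − sn u·sn v·dn u·dn v)/D = -0.02714221335591428/0.5269876241830288 = -0.05150446065596311
dn(u+v) = (dn u·dn v − m·sn u·sn v·cn u·cn v)/D = 0.2017016615153068/0.5269876241830288 = 0.3827445887899134

sn(u+v)=0.9986727645 cn(u+v)=-0.0515044607 dn(u+v)=0.3827445888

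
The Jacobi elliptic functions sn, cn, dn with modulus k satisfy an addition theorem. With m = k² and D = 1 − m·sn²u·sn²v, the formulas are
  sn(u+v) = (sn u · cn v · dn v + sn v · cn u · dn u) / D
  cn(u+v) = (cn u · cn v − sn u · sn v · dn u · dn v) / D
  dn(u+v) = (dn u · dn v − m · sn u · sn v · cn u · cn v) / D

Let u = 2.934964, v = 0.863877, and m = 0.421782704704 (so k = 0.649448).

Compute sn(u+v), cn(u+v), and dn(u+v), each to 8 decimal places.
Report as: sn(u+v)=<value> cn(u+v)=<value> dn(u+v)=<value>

sn u = 0.5917311419818341, cn u = -0.8061353829282489, dn u = 0.9232088500930413
sn v = 0.7346359779817691, cn v = 0.6784614800080913, dn v = 0.8788447437411164
m = k² = 0.421782704704
D = 1 − m·sn²u·sn²v = 0.9202956531854297
sn(u+v) = (sn u·cn v·dn v + sn v·cn u·dn u)/D = -0.1939121285583943/0.9202956531854297 = -0.2107063397368053
cn(u+v) = (cn u·cn v − sn u·sn v·dn u·dn v)/D = -0.8996344678089816/0.9202956531854297 = -0.9775494045800028
dn(u+v) = (dn u·dn v − m·sn u·sn v·cn u·cn v)/D = 0.9116382245446267/0.9202956531854297 = 0.9905927746036428

sn(u+v)=-0.21070634 cn(u+v)=-0.97754940 dn(u+v)=0.99059277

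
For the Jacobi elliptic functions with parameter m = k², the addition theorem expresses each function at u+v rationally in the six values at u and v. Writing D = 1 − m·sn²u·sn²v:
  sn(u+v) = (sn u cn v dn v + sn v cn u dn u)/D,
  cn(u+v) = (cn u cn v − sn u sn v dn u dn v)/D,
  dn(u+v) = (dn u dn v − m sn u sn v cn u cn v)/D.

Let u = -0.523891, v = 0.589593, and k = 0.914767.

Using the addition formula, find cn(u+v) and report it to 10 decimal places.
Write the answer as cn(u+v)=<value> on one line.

cn(u+v)=0.9978449934

sn u = -0.4838768102404253, cn u = 0.8751361222755872, dn u = 0.8967021053308184
sn v = 0.5339045965598293, cn v = 0.8455447248799356, dn v = 0.8726208194954841
m = k² = 0.836798664289
D = 1 − m·sn²u·sn²v = 0.9441506765939894
cn(u+v) = (cn u·cn v − sn u·sn v·dn u·dn v)/D = 0.9421160256814129/0.9441506765939894 = 0.9978449934284679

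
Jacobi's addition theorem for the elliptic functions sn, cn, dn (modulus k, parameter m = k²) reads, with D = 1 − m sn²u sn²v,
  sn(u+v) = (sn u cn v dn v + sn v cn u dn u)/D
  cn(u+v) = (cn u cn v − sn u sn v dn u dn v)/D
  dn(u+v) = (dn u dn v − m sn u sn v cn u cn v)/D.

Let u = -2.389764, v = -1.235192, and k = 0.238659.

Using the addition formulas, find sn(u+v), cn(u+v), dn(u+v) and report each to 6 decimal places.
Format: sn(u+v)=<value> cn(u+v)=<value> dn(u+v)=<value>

sn u = -0.7130321643262718, cn u = -0.701131323388274, dn u = 0.9854144538461334
sn v = -0.9397945400784372, cn v = 0.3417399924485847, dn v = 0.974522347199005
m = k² = 0.056958118281
D = 1 − m·sn²u·sn²v = 0.9744235826382272
sn(u+v) = (sn u·cn v·dn v + sn v·cn u·dn u)/D = 0.4118452645638041/0.9744235826382272 = 0.4226552722058959
cn(u+v) = (cn u·cn v − sn u·sn v·dn u·dn v)/D = -0.8831108630618741/0.9744235826382272 = -0.9062905278532707
dn(u+v) = (dn u·dn v − m·sn u·sn v·cn u·cn v)/D = 0.9694535989320174/0.9744235826382272 = 0.9948995654510396

sn(u+v)=0.422655 cn(u+v)=-0.906291 dn(u+v)=0.994900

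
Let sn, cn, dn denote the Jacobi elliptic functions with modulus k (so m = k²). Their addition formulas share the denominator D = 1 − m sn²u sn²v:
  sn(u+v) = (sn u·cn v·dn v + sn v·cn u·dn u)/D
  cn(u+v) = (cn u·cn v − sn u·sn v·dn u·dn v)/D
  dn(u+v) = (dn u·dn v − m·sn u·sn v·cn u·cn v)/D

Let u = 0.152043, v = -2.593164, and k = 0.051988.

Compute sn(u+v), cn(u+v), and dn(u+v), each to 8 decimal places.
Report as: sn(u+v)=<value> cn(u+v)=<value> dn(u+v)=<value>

sn(u+v)=-0.64609428 cn(u+v)=-0.76325761 dn(u+v)=0.99943573

sn u = 0.1514563207365826, cn u = 0.9884639512440185, dn u = 0.9999690002806966
sn v = -0.5230996884047963, cn v = -0.8522715036834242, dn v = 0.9996301501330251
m = k² = 0.002702752144
D = 1 − m·sn²u·sn²v = 0.9999830351529641
sn(u+v) = (sn u·cn v·dn v + sn v·cn u·dn u)/D = -0.6460833213102098/0.9999830351529641 = -0.6460942822008781
cn(u+v) = (cn u·cn v − sn u·sn v·dn u·dn v)/D = -0.7632446609826383/0.9999830351529641 = -0.763257609531233
dn(u+v) = (dn u·dn v − m·sn u·sn v·cn u·cn v)/D = 0.999418770039324/0.9999830351529641 = 0.9994357253135261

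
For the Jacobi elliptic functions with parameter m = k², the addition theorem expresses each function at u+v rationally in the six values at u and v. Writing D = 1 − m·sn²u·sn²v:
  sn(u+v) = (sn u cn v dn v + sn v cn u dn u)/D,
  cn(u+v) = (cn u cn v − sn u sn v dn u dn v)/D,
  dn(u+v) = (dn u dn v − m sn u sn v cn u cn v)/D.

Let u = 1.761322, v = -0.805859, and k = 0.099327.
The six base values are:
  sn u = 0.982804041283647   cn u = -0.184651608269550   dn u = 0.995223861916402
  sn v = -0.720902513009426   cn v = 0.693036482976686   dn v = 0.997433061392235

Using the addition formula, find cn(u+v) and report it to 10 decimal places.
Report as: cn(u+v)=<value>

cn(u+v)=0.5782052173

m = k² = 0.009865852929
D = 1 − m·sn²u·sn²v = 0.9950475330810893
cn(u+v) = (cn u·cn v − sn u·sn v·dn u·dn v)/D = 0.5753416751230127/0.9950475330810893 = 0.5782052173342019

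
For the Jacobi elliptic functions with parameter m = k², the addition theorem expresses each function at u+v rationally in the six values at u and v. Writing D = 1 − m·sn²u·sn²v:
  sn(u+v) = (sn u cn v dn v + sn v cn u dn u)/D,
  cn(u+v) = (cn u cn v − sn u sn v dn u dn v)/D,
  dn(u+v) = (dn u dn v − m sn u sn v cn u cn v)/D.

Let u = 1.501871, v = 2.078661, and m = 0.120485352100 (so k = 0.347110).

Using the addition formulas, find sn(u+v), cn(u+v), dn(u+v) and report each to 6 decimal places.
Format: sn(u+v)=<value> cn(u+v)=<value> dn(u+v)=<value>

sn(u+v)=-0.330235 cn(u+v)=-0.943899 dn(u+v)=0.993408

sn u = 0.9936976825427047, cn u = 0.1120933348119242, dn u = 0.938631203505049
sn v = 0.9088133159747711, cn v = -0.417203016176706, dn v = 0.9489394766231317
m = k² = 0.1204853521
D = 1 − m·sn²u·sn²v = 0.9017365136785439
sn(u+v) = (sn u·cn v·dn v + sn v·cn u·dn u)/D = -0.2977851632696347/0.9017365136785439 = -0.3302352280876926
cn(u+v) = (cn u·cn v − sn u·sn v·dn u·dn v)/D = -0.8511478935165215/0.9017365136785439 = -0.9438986672995516
dn(u+v) = (dn u·dn v − m·sn u·sn v·cn u·cn v)/D = 0.8957927107322382/0.9017365136785439 = 0.9934084925517117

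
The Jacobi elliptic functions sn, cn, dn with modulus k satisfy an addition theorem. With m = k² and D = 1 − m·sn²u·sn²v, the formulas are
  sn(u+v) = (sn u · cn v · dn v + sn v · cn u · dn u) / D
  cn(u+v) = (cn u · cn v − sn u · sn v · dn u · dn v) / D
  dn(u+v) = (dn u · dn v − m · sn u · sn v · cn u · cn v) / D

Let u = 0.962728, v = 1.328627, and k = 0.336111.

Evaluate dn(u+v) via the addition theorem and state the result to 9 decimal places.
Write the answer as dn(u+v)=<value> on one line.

sn u = 0.8127187555696798, cn u = 0.5826561802171767, dn u = 0.9619675595066335
sn v = 0.9629203188751915, cn v = 0.2697859512600674, dn v = 0.9461775203700346
m = k² = 0.112970604321
D = 1 − m·sn²u·sn²v = 0.9308126465079359
dn(u+v) = (dn u·dn v − m·sn u·sn v·cn u·cn v)/D = 0.8962948652314748/0.9308126465079359 = 0.9629165102064749

dn(u+v)=0.962916510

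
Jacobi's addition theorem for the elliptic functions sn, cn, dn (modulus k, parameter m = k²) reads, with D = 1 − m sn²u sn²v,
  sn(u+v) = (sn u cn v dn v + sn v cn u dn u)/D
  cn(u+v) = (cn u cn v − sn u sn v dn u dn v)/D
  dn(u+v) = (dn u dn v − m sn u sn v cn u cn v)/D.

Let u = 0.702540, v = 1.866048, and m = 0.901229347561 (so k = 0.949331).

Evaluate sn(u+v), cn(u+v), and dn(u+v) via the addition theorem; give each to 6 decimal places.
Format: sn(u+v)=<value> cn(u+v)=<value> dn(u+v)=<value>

sn(u+v)=0.999988 cn(u+v)=0.004817 dn(u+v)=0.314311

sn u = 0.6099621328915289, cn u = 0.7924305625342935, dn u = 0.8152877978717736
sn v = 0.9705522767882275, cn v = 0.2408905934676317, dn v = 0.3886739502206488
m = k² = 0.901229347561
D = 1 − m·sn²u·sn²v = 0.6841514119285114
sn(u+v) = (sn u·cn v·dn v + sn v·cn u·dn u)/D = 0.6841434753060316/0.6841514119285114 = 0.9999883993187159
cn(u+v) = (cn u·cn v − sn u·sn v·dn u·dn v)/D = 0.003295396783559917/0.6841514119285114 = 0.004816765303853909
dn(u+v) = (dn u·dn v − m·sn u·sn v·cn u·cn v)/D = 0.2150364856793029/0.6841514119285114 = 0.3143112503022541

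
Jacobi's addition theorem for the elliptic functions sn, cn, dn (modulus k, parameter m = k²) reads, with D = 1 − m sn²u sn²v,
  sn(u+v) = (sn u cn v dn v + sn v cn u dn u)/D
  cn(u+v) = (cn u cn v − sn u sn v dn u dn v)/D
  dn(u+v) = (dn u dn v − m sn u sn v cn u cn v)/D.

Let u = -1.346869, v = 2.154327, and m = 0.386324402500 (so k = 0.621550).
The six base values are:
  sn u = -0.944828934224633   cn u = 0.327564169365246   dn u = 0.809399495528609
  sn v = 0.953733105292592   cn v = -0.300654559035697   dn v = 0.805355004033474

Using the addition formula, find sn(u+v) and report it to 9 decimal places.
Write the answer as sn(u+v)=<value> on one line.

sn(u+v)=0.701788196

m = k² = 0.3863244025
D = 1 − m·sn²u·sn²v = 0.6863016558487357
sn(u+v) = (sn u·cn v·dn v + sn v·cn u·dn u)/D = 0.4816384008680114/0.6863016558487357 = 0.701788195851544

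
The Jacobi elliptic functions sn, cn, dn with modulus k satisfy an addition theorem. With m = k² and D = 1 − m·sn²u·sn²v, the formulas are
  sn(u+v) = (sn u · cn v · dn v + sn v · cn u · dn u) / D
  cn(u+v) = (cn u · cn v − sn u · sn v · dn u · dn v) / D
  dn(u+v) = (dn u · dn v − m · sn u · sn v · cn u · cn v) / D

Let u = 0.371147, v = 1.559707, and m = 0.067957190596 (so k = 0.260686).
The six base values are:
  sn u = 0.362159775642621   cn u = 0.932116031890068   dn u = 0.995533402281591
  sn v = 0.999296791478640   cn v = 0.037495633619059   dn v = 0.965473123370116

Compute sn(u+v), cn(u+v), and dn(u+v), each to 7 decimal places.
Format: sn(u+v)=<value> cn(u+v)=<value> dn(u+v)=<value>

m = k² = 0.067957190596
D = 1 − m·sn²u·sn²v = 0.9910992863903317
sn(u+v) = (sn u·cn v·dn v + sn v·cn u·dn u)/D = 0.9404106559780054/0.9910992863903317 = 0.9488561528513065
cn(u+v) = (cn u·cn v − sn u·sn v·dn u·dn v)/D = -0.3128986954374248/0.9910992863903317 = -0.3157087284131023
dn(u+v) = (dn u·dn v − m·sn u·sn v·cn u·cn v)/D = 0.9603011742170612/0.9910992863903317 = 0.9689253008289009

sn(u+v)=0.9488562 cn(u+v)=-0.3157087 dn(u+v)=0.9689253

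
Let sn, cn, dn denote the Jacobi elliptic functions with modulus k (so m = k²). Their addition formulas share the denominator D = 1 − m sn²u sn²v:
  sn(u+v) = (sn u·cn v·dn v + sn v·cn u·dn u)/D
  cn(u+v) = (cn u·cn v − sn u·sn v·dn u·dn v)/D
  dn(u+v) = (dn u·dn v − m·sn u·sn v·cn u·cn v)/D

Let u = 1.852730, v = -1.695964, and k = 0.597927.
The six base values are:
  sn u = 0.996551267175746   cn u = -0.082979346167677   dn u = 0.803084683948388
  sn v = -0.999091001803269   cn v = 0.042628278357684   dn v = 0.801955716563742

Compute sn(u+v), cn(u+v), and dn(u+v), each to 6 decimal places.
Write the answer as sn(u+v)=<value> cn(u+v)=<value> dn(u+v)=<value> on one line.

sn(u+v)=0.155899 cn(u+v)=0.987773 dn(u+v)=0.995646

m = k² = 0.357516697329
D = 1 − m·sn²u·sn²v = 0.6455902049104956
sn(u+v) = (sn u·cn v·dn v + sn v·cn u·dn u)/D = 0.1006469600238551/0.6455902049104956 = 0.1558991435407679
cn(u+v) = (cn u·cn v − sn u·sn v·dn u·dn v)/D = 0.6376965595911054/0.6455902049104956 = 0.9877729784941756
dn(u+v) = (dn u·dn v − m·sn u·sn v·cn u·cn v)/D = 0.6427792282422212/0.6455902049104956 = 0.995645880859261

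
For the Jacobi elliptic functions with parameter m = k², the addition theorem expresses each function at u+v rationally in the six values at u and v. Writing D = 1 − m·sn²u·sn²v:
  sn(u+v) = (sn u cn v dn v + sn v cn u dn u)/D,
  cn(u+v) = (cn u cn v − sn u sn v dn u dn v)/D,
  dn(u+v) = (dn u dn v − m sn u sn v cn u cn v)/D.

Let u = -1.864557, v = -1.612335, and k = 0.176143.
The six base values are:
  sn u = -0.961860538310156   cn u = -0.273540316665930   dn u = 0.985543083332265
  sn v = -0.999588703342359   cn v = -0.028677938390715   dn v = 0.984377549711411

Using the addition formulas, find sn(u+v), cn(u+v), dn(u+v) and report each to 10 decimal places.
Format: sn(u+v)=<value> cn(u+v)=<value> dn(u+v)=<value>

sn(u+v)=0.3053870051 cn(u+v)=-0.9522283219 dn(u+v)=0.9985521739

m = k² = 0.031026356449
D = 1 − m·sn²u·sn²v = 0.9713187766502274
sn(u+v) = (sn u·cn v·dn v + sn v·cn u·dn u)/D = 0.29662813219782/0.9713187766502274 = 0.3053870050991879
cn(u+v) = (cn u·cn v − sn u·sn v·dn u·dn v)/D = -0.924917248764519/0.9713187766502274 = -0.9522283219462382
dn(u+v) = (dn u·dn v − m·sn u·sn v·cn u·cn v)/D = 0.9699124760009822/0.9713187766502274 = 0.9985521739278065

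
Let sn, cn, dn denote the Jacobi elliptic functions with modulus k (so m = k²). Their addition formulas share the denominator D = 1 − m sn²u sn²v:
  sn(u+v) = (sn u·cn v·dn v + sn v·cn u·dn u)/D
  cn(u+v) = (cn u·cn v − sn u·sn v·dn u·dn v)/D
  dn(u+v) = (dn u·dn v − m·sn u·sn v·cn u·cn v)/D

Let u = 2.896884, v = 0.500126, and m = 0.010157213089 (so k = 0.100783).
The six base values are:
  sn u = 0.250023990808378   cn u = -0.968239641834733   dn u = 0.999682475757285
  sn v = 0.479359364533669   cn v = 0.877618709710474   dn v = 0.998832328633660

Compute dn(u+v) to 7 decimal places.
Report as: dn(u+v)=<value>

m = k² = 0.010157213089
D = 1 − m·sn²u·sn²v = 0.9998540982968656
dn(u+v) = (dn u·dn v − m·sn u·sn v·cn u·cn v)/D = 0.9995496172744753/0.9998540982968656 = 0.9996954745468274

dn(u+v)=0.9996955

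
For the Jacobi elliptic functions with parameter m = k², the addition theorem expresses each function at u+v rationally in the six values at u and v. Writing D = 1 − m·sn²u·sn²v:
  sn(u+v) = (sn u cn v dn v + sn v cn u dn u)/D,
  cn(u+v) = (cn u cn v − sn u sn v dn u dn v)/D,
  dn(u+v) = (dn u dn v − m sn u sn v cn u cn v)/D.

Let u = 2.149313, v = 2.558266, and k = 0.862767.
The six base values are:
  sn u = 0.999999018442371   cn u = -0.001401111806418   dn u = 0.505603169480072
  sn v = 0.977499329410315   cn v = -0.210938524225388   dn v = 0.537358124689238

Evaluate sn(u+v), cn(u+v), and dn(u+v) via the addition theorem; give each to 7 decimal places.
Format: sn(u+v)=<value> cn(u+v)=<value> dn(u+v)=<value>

sn(u+v)=-0.3949432 cn(u+v)=-0.9187055 dn(u+v)=0.9401561

m = k² = 0.744366896289
D = 1 − m·sn²u·sn²v = 0.2887551504272067
sn(u+v) = (sn u·cn v·dn v + sn v·cn u·dn u)/D = -0.1140418854906175/0.2887551504272067 = -0.3949432081883045
cn(u+v) = (cn u·cn v − sn u·sn v·dn u·dn v)/D = -0.2652809553133878/0.2887551504272067 = -0.9187055362334166
dn(u+v) = (dn u·dn v − m·sn u·sn v·cn u·cn v)/D = 0.2714749247808894/0.2887551504272067 = 0.9401561301304874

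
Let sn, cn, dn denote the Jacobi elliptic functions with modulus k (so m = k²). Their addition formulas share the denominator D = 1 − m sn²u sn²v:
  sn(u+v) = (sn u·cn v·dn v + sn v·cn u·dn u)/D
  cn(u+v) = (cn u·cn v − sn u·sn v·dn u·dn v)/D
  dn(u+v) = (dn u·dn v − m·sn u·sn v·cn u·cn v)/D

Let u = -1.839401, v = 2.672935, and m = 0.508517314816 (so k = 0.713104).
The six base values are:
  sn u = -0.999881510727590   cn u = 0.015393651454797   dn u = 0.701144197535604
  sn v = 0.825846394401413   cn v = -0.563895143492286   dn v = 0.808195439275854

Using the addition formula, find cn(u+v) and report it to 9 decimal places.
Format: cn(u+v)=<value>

cn(u+v)=0.702994357

m = k² = 0.508517314816
D = 1 − m·sn²u·sn²v = 0.6532620521272165
cn(u+v) = (cn u·cn v − sn u·sn v·dn u·dn v)/D = 0.4592395365440691/0.6532620521272165 = 0.7029943573924858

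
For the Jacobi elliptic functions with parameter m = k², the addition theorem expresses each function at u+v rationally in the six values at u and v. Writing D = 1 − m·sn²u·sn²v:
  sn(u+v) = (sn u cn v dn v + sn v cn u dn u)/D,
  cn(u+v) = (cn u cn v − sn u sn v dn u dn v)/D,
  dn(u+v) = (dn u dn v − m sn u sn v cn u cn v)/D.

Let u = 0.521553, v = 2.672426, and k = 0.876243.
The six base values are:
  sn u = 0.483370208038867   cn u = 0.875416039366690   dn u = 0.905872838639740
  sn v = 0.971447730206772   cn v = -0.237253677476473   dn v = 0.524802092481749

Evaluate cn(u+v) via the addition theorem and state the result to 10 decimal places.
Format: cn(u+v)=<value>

m = k² = 0.767801795049
D = 1 − m·sn²u·sn²v = 0.8307035863384017
cn(u+v) = (cn u·cn v − sn u·sn v·dn u·dn v)/D = -0.4309305857317771/0.8307035863384017 = -0.5187537321600414

cn(u+v)=-0.5187537322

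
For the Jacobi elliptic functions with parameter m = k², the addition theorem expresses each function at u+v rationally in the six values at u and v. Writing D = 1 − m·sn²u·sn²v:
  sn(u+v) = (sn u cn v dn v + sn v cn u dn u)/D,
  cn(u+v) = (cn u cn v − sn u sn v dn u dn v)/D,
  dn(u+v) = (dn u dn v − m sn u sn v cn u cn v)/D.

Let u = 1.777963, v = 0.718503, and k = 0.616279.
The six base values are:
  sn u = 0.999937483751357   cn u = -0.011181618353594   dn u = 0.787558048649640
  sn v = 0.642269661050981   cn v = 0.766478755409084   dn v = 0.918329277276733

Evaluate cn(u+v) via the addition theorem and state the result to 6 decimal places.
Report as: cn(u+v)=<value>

m = k² = 0.379799805841
D = 1 − m·sn²u·sn²v = 0.843348249899996
cn(u+v) = (cn u·cn v − sn u·sn v·dn u·dn v)/D = -0.473055010238241/0.843348249899996 = -0.5609248733181527

cn(u+v)=-0.560925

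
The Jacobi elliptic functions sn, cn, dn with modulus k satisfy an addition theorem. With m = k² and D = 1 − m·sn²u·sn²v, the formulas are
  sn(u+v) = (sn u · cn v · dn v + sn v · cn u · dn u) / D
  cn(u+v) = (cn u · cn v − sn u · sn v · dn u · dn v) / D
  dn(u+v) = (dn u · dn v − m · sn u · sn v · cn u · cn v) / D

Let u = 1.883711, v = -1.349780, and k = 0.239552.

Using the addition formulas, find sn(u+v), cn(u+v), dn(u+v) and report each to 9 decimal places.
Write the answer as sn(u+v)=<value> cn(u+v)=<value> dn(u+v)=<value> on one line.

sn(u+v)=0.507737749 cn(u+v)=0.861511682 dn(u+v)=0.992575560

sn u = 0.9606644979552375, cn u = -0.2777115812644685, dn u = 0.9731601083574079
sn v = -0.9719692585356431, cn v = 0.2351079761762077, dn v = 0.9725157313345265
m = k² = 0.057385160704
D = 1 − m·sn²u·sn²v = 0.9499679678003604
sn(u+v) = (sn u·cn v·dn v + sn v·cn u·dn u)/D = 0.4823345971972781/0.9499679678003604 = 0.507737748583374
cn(u+v) = (cn u·cn v − sn u·sn v·dn u·dn v)/D = 0.8184085020289599/0.9499679678003604 = 0.8615116822559556
dn(u+v) = (dn u·dn v − m·sn u·sn v·cn u·cn v)/D = 0.9429149875072213/0.9499679678003604 = 0.9925755598796976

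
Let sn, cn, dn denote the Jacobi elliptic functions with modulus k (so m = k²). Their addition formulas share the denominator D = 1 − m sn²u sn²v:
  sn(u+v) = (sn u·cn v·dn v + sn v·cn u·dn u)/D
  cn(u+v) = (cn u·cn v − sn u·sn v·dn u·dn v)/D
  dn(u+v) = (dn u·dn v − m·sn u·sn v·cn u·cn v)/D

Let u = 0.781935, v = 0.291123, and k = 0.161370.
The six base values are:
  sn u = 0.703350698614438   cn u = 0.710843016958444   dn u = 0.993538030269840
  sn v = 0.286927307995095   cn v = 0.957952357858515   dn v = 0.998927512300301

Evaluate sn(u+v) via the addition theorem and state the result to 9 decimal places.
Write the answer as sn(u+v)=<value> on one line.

m = k² = 0.0260402769
D = 1 − m·sn²u·sn²v = 0.99893944496098
sn(u+v) = (sn u·cn v·dn v + sn v·cn u·dn u)/D = 0.8756961313243053/0.99893944496098 = 0.8766258412776074

sn(u+v)=0.876625841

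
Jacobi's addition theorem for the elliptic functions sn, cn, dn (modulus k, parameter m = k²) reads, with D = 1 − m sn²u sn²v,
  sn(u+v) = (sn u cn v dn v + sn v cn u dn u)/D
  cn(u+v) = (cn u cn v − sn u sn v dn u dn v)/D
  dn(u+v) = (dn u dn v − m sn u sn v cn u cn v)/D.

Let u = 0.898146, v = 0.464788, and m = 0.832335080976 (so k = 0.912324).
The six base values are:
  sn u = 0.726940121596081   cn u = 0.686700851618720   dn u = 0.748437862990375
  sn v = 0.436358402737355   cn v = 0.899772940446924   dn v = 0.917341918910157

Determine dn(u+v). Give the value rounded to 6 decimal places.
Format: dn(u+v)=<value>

m = k² = 0.832335080976
D = 1 − m·sn²u·sn²v = 0.9162505111947474
dn(u+v) = (dn u·dn v − m·sn u·sn v·cn u·cn v)/D = 0.5234408485888216/0.9162505111947474 = 0.571285737026525

dn(u+v)=0.571286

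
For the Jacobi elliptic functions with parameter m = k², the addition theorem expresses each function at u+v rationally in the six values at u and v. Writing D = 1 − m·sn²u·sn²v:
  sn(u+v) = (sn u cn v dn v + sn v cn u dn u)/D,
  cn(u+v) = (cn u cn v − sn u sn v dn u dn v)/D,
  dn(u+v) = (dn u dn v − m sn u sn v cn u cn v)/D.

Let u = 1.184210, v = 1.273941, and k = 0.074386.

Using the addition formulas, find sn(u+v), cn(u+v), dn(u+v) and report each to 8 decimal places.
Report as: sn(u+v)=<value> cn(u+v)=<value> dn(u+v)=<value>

sn(u+v)=0.63462884 cn(u+v)=-0.77281708 dn(u+v)=0.99888510

sn u = 0.9257653938217647, cn u = 0.3780984469711995, dn u = 0.9976260580132723
sn v = 0.9558578521202425, cn v = 0.293829485484484, dn v = 0.9974690184235941
m = k² = 0.005533276996
D = 1 − m·sn²u·sn²v = 0.9956671772754986
sn(u+v) = (sn u·cn v·dn v + sn v·cn u·dn u)/D = 0.6318791058112975/0.9956671772754986 = 0.6346288400711819
cn(u+v) = (cn u·cn v − sn u·sn v·dn u·dn v)/D = -0.7694685981525654/0.9956671772754986 = -0.7728170775480484
dn(u+v) = (dn u·dn v − m·sn u·sn v·cn u·cn v)/D = 0.9945571123537872/0.9956671772754986 = 0.9988851044334425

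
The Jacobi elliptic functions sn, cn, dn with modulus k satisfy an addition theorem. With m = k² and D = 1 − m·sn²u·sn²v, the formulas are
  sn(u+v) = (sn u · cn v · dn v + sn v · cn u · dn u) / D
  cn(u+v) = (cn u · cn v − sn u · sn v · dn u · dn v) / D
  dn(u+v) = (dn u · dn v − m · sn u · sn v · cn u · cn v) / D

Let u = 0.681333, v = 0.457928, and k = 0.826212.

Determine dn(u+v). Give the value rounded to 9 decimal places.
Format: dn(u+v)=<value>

dn(u+v)=0.714299299

sn u = 0.6042920103807652, cn u = 0.7967629297287702, dn u = 0.8664445518563954
sn v = 0.4327257928115081, cn v = 0.9015255893404534, dn v = 0.9339042407589509
m = k² = 0.682626268944
D = 1 − m·sn²u·sn²v = 0.9533230719592592
dn(u+v) = (dn u·dn v − m·sn u·sn v·cn u·cn v)/D = 0.6809580017923792/0.9533230719592592 = 0.7142992987601588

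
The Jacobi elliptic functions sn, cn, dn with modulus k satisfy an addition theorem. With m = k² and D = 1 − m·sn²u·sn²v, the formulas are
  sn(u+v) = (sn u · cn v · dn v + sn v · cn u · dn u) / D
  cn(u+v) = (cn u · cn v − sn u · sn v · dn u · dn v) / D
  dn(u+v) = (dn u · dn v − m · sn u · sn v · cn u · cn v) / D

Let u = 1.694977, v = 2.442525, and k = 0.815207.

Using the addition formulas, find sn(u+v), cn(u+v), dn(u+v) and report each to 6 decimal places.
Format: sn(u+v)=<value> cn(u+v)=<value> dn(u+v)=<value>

sn(u+v)=-0.084933 cn(u+v)=-0.996387 dn(u+v)=0.997600

sn u = 0.9812108329217587, cn u = 0.1929385947833885, dn u = 0.6001467193352335
sn v = 0.9699615191700114, cn v = -0.2432584044373466, dn v = 0.6121787309152065
m = k² = 0.664562452849
D = 1 − m·sn²u·sn²v = 0.3980374418272281
sn(u+v) = (sn u·cn v·dn v + sn v·cn u·dn u)/D = -0.03380631824520866/0.3980374418272281 = -0.08493250808270094
cn(u+v) = (cn u·cn v − sn u·sn v·dn u·dn v)/D = -0.3965992157620432/0.3980374418272281 = -0.9963867065907603
dn(u+v) = (dn u·dn v − m·sn u·sn v·cn u·cn v)/D = 0.3970822314051447/0.3980374418272281 = 0.9976001995749483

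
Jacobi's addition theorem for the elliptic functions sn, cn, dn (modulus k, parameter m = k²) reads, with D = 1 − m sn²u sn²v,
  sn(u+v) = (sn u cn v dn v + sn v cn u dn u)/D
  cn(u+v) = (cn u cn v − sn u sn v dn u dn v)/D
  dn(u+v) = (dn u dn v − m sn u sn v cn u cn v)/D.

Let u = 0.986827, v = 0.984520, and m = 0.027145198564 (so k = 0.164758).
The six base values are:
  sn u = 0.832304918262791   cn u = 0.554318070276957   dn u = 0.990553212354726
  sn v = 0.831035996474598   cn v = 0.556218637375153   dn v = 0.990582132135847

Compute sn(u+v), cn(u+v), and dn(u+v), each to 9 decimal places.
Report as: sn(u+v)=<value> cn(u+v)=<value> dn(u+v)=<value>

sn(u+v)=0.926927796 cn(u+v)=-0.375239738 dn(u+v)=0.988269689

m = k² = 0.027145198564
D = 1 − m·sn²u·sn²v = 0.9870133356431661
sn(u+v) = (sn u·cn v·dn v + sn v·cn u·dn u)/D = 0.9148900957781431/0.9870133356431661 = 0.9269277959471283
cn(u+v) = (cn u·cn v − sn u·sn v·dn u·dn v)/D = -0.3703666256353417/0.9870133356431661 = -0.3752397381682794
dn(u+v) = (dn u·dn v − m·sn u·sn v·cn u·cn v)/D = 0.9754353618320603/0.9870133356431661 = 0.9882696885715721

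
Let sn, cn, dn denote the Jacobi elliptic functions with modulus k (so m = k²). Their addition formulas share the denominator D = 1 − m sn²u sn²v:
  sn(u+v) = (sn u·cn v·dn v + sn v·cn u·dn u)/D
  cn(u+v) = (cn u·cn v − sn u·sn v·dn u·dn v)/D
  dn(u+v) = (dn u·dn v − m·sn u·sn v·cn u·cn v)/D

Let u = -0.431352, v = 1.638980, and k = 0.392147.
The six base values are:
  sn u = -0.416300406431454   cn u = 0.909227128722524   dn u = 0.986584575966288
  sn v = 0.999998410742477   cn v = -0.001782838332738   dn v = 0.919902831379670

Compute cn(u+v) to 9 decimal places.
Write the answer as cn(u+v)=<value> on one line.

cn(u+v)=0.386497258

m = k² = 0.153779269609
D = 1 − m·sn²u·sn²v = 0.9733492102447194
cn(u+v) = (cn u·cn v − sn u·sn v·dn u·dn v)/D = 0.3761968010641632/0.9733492102447194 = 0.3864972582343595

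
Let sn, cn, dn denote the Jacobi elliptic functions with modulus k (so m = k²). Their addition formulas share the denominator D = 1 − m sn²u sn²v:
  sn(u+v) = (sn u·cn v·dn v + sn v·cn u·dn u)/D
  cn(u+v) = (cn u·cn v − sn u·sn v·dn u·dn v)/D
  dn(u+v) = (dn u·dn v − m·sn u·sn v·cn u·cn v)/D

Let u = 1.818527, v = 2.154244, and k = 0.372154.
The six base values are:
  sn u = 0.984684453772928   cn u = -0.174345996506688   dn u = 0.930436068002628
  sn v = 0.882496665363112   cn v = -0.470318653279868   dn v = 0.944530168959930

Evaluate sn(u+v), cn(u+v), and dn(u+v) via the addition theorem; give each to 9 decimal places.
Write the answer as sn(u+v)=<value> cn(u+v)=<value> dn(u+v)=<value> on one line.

sn(u+v)=-0.648395013 cn(u+v)=-0.761304083 dn(u+v)=0.970449875

m = k² = 0.138498599716
D = 1 − m·sn²u·sn²v = 0.8954158933156569
sn(u+v) = (sn u·cn v·dn v + sn v·cn u·dn u)/D = -0.5805832001591843/0.8954158933156569 = -0.6483950134158652
cn(u+v) = (cn u·cn v − sn u·sn v·dn u·dn v)/D = -0.6816837754378466/0.8954158933156569 = -0.7613040828587746
dn(u+v) = (dn u·dn v − m·sn u·sn v·cn u·cn v)/D = 0.8689562416837044/0.8954158933156569 = 0.9704498749357972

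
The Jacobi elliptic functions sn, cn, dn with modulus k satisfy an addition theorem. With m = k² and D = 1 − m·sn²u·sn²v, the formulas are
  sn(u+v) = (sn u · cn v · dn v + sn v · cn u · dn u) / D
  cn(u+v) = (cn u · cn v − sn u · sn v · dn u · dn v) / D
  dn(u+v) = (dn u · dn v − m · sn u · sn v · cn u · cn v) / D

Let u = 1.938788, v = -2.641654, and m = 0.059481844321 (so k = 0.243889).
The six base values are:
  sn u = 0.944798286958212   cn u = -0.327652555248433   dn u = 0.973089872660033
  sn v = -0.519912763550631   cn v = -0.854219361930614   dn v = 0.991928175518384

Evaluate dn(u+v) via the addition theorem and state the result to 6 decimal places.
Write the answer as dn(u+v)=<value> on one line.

dn(u+v)=0.987587

m = k² = 0.059481844321
D = 1 − m·sn²u·sn²v = 0.9856476314217117
dn(u+v) = (dn u·dn v − m·sn u·sn v·cn u·cn v)/D = 0.9734130711845122/0.9856476314217117 = 0.9875872879443212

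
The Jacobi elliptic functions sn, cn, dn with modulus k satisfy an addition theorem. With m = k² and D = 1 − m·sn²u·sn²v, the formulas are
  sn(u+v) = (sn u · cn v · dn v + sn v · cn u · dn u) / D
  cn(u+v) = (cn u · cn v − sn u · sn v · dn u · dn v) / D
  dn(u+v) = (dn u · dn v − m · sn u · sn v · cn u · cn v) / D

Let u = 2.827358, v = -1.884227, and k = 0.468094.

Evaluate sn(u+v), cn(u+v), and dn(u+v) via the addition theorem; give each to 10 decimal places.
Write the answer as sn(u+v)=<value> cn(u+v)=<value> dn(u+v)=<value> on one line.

sn(u+v)=0.7941395244 cn(u+v)=0.6077354818 dn(u+v)=0.9283401101

sn u = 0.4853789551414861, cn u = -0.8743038773251318, dn u = 0.9738474251192417
sn v = -0.9819730884337353, cn v = -0.189020775556317, dn v = 0.8880971948363926
m = k² = 0.219111992836
D = 1 − m·sn²u·sn²v = 0.9502231734436158
sn(u+v) = (sn u·cn v·dn v + sn v·cn u·dn u)/D = 0.754609779011144/0.9502231734436158 = 0.7941395243776602
cn(u+v) = (cn u·cn v − sn u·sn v·dn u·dn v)/D = 0.5774843381166353/0.9502231734436158 = 0.6077354817856397
dn(u+v) = (dn u·dn v − m·sn u·sn v·cn u·cn v)/D = 0.8821302854096773/0.9502231734436158 = 0.9283401100531264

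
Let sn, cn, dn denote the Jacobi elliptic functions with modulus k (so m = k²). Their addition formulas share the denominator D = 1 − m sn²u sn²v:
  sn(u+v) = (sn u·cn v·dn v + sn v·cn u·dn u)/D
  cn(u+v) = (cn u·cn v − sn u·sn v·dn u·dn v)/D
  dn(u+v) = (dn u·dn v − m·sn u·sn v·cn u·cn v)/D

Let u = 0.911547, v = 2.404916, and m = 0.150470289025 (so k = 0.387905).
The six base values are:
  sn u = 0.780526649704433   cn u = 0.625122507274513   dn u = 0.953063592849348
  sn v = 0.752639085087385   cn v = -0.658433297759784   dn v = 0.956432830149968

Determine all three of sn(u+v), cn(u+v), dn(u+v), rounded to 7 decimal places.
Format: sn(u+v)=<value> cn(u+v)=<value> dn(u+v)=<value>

m = k² = 0.150470289025
D = 1 − m·sn²u·sn²v = 0.9480722192437347
sn(u+v) = (sn u·cn v·dn v + sn v·cn u·dn u)/D = -0.0431260445480437/0.9480722192437347 = -0.04548814285734983
cn(u+v) = (cn u·cn v − sn u·sn v·dn u·dn v)/D = -0.9470908494877249/0.9480722192437347 = -0.9989648786916331
dn(u+v) = (dn u·dn v − m·sn u·sn v·cn u·cn v)/D = 0.9479246171897076/0.9480722192437347 = 0.9998443134910705

sn(u+v)=-0.0454881 cn(u+v)=-0.9989649 dn(u+v)=0.9998443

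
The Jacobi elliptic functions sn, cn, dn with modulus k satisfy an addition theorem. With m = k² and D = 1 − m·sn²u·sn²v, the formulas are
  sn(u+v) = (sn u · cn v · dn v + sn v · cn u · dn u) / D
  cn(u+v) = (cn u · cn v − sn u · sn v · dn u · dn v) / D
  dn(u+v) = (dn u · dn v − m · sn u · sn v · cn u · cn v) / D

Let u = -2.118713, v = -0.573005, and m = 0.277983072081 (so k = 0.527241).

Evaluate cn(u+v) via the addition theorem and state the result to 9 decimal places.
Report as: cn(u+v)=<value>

sn u = -0.936760878324182, cn u = -0.3499700799229943, dn u = 0.8695194261230337
sn v = -0.5353065825211228, cn v = 0.8446578376535414, dn v = 0.959345130066106
m = k² = 0.277983072081
D = 1 − m·sn²u·sn²v = 0.9300993831877673
cn(u+v) = (cn u·cn v − sn u·sn v·dn u·dn v)/D = -0.7139026870487068/0.9300993831877673 = -0.7675552741492196

cn(u+v)=-0.767555274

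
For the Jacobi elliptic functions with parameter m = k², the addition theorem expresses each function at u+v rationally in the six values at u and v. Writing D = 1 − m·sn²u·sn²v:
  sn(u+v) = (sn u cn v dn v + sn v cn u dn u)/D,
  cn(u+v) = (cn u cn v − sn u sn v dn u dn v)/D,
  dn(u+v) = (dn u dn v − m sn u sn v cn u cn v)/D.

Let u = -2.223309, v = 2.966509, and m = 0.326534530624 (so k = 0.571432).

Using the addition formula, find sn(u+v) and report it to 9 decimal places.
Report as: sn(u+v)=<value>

sn u = -0.9170176422551902, cn u = -0.3988466419474181, dn u = 0.8517101265449192
sn v = 0.4677883326823859, cn v = -0.883840526229836, dn v = 0.9636108029464102
m = k² = 0.326534530624
D = 1 − m·sn²u·sn²v = 0.9399126200366789
sn(u+v) = (sn u·cn v·dn v + sn v·cn u·dn u)/D = 0.6220955044869069/0.9399126200366789 = 0.661865253455827

sn(u+v)=0.661865253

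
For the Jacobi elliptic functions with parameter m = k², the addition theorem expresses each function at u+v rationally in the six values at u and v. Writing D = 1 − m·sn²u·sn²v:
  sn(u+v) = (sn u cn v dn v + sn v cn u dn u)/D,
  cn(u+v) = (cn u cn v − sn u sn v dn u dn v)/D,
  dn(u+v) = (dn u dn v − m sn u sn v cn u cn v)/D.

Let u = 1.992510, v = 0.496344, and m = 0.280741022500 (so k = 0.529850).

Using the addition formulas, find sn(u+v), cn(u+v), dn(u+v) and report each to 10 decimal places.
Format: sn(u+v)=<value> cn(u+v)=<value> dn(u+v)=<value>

sn u = 0.9697333798046459, cn u = -0.2441662795978558, dn u = 0.857902070956733
sn v = 0.4714312639235102, cn v = 0.8819028083612625, dn v = 0.9683005873176178
m = k² = 0.2807410225
D = 1 − m·sn²u·sn²v = 0.9413257796017036
sn(u+v) = (sn u·cn v·dn v + sn v·cn u·dn u)/D = 0.7293498538644891/0.9413257796017036 = 0.7748113030252859
cn(u+v) = (cn u·cn v − sn u·sn v·dn u·dn v)/D = -0.5950991631741752/0.9413257796017036 = -0.6321925693206609
dn(u+v) = (dn u·dn v − m·sn u·sn v·cn u·cn v)/D = 0.8583435774296534/0.9413257796017036 = 0.9118453951116032

sn(u+v)=0.7748113030 cn(u+v)=-0.6321925693 dn(u+v)=0.9118453951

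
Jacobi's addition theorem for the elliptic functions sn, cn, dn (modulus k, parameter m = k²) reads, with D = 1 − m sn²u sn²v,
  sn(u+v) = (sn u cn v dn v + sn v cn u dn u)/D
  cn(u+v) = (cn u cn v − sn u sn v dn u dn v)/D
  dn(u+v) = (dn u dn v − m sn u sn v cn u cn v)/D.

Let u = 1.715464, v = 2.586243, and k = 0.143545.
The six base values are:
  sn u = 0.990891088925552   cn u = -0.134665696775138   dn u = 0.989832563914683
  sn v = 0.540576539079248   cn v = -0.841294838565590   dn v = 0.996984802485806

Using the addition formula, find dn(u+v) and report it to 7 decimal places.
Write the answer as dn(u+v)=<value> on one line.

dn(u+v)=0.9914592

m = k² = 0.020605167025
D = 1 − m·sn²u·sn²v = 0.994087891824801
dn(u+v) = (dn u·dn v − m·sn u·sn v·cn u·cn v)/D = 0.9855975786079261/0.994087891824801 = 0.9914591926059077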